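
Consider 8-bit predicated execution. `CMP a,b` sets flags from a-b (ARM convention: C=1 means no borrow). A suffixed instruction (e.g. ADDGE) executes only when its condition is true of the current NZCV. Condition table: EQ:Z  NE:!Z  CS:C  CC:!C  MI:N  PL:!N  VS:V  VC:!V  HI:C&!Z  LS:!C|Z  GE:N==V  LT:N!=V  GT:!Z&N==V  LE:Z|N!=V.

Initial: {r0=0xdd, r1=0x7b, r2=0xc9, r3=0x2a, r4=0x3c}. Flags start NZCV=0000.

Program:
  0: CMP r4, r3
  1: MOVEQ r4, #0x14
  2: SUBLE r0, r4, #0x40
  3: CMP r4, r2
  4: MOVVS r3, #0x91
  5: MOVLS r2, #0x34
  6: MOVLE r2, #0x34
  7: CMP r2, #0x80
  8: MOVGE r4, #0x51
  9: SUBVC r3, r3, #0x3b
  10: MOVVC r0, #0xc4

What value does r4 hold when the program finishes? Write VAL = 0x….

[0] flags=0010 → (cmp)
[1] flags=0010 EQ?F → skip
[2] flags=0010 LE?F → skip
[3] flags=0000 → (cmp)
[4] flags=0000 VS?F → skip
[5] flags=0000 LS?T → r2=0x34
[6] flags=0000 LE?F → skip
[7] flags=1001 → (cmp)
[8] flags=1001 GE?T → r4=0x51
[9] flags=1001 VC?F → skip
[10] flags=1001 VC?F → skip

VAL = 0x51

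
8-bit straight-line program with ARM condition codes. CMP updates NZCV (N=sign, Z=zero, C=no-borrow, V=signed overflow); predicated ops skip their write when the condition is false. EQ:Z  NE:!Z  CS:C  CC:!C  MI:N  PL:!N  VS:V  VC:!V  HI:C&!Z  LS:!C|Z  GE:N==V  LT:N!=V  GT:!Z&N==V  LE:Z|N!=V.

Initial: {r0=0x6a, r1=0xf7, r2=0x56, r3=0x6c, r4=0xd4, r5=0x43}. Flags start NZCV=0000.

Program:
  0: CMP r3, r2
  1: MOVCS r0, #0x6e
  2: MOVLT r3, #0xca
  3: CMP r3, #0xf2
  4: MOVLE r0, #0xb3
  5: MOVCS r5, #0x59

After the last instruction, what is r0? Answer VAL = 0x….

[0] flags=0010 → (cmp)
[1] flags=0010 CS?T → r0=0x6e
[2] flags=0010 LT?F → skip
[3] flags=0000 → (cmp)
[4] flags=0000 LE?F → skip
[5] flags=0000 CS?F → skip

VAL = 0x6e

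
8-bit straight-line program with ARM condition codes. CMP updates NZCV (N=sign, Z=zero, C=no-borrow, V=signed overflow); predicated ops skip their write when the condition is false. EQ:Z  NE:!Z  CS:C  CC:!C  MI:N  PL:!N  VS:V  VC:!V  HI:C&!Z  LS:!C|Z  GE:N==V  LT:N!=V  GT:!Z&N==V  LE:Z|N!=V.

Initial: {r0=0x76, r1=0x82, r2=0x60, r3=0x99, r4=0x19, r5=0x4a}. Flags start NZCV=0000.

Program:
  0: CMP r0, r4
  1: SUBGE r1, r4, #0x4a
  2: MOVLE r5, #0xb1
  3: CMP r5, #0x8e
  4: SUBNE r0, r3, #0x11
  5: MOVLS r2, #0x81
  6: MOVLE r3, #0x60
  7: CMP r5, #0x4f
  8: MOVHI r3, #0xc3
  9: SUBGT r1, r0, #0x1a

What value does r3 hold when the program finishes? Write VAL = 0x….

[0] flags=0010 → (cmp)
[1] flags=0010 GE?T → r1=0xcf
[2] flags=0010 LE?F → skip
[3] flags=1001 → (cmp)
[4] flags=1001 NE?T → r0=0x88
[5] flags=1001 LS?T → r2=0x81
[6] flags=1001 LE?F → skip
[7] flags=1000 → (cmp)
[8] flags=1000 HI?F → skip
[9] flags=1000 GT?F → skip

VAL = 0x99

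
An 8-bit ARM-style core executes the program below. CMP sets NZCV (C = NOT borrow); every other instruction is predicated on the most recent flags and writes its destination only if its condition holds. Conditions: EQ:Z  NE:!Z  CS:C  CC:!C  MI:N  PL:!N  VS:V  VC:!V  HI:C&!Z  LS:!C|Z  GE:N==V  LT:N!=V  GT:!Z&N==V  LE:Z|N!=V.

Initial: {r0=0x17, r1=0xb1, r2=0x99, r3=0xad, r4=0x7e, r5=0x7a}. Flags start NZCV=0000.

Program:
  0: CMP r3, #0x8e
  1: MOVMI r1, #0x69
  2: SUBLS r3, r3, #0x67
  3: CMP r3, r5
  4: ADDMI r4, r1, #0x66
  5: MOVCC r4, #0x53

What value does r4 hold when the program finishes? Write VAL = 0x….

[0] flags=0010 → (cmp)
[1] flags=0010 MI?F → skip
[2] flags=0010 LS?F → skip
[3] flags=0011 → (cmp)
[4] flags=0011 MI?F → skip
[5] flags=0011 CC?F → skip

VAL = 0x7e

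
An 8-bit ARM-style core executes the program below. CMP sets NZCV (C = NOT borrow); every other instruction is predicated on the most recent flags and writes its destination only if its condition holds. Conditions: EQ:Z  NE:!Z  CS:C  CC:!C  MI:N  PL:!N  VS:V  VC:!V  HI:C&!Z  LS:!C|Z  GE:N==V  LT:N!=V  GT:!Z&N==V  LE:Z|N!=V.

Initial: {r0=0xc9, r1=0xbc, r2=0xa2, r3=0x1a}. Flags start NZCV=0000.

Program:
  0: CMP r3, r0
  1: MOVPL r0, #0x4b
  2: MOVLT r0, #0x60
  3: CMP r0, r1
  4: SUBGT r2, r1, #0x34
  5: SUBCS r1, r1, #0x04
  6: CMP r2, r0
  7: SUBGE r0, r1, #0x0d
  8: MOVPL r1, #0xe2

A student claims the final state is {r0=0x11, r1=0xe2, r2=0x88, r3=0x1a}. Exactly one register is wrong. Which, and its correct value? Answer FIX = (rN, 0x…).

FIX = (r0, 0x4b)

0: ✓ CMP  NZCV=0000
1: ✓ MOVPL  r0←0x4b
2: · MOVLT
3: ✓ CMP  NZCV=1001
4: ✓ SUBGT  r2←0x88
5: · SUBCS
6: ✓ CMP  NZCV=0011
7: · SUBGE
8: ✓ MOVPL  r1←0xe2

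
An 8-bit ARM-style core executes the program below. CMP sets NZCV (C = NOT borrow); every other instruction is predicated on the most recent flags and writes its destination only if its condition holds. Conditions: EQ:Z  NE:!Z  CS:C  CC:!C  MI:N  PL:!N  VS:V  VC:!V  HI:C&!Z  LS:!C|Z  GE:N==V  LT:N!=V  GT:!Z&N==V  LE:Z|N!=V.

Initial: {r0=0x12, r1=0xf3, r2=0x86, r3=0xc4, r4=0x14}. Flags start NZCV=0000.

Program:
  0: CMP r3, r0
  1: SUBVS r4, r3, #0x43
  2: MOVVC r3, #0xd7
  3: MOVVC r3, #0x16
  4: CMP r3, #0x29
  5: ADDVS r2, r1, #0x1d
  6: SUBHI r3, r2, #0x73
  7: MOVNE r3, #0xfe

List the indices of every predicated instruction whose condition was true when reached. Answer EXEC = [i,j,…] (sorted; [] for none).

0: ✓ CMP  NZCV=1010
1: · SUBVS
2: ✓ MOVVC  r3←0xd7
3: ✓ MOVVC  r3←0x16
4: ✓ CMP  NZCV=1000
5: · ADDVS
6: · SUBHI
7: ✓ MOVNE  r3←0xfe

EXEC = [2,3,7]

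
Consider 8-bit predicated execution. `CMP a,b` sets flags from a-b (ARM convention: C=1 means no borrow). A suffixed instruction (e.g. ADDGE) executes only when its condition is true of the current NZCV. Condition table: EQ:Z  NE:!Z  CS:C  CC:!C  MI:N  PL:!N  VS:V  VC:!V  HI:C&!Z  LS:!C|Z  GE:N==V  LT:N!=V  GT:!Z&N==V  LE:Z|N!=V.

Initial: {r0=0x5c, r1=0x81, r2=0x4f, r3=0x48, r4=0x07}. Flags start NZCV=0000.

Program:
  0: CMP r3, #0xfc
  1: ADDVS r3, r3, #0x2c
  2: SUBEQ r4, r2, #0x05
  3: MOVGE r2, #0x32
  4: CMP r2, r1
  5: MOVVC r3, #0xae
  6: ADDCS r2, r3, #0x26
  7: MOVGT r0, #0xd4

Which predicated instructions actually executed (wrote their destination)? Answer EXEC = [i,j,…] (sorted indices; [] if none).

EXEC = [3,7]

[0] flags=0000 → (cmp)
[1] flags=0000 VS?F → skip
[2] flags=0000 EQ?F → skip
[3] flags=0000 GE?T → r2=0x32
[4] flags=1001 → (cmp)
[5] flags=1001 VC?F → skip
[6] flags=1001 CS?F → skip
[7] flags=1001 GT?T → r0=0xd4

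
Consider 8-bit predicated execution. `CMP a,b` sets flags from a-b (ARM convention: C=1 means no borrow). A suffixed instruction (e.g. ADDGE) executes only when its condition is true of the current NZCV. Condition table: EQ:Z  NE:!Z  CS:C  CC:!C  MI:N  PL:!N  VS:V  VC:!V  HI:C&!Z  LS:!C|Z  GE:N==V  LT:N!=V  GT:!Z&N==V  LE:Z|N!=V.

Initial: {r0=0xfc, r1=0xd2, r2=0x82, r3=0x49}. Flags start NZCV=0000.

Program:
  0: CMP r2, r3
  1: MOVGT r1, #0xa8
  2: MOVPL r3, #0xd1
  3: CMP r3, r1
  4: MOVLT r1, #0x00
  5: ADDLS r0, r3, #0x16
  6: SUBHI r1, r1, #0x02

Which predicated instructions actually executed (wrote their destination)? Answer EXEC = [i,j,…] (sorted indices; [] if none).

0: ✓ CMP  NZCV=0011
1: · MOVGT
2: ✓ MOVPL  r3←0xd1
3: ✓ CMP  NZCV=1000
4: ✓ MOVLT  r1←0x00
5: ✓ ADDLS  r0←0xe7
6: · SUBHI

EXEC = [2,4,5]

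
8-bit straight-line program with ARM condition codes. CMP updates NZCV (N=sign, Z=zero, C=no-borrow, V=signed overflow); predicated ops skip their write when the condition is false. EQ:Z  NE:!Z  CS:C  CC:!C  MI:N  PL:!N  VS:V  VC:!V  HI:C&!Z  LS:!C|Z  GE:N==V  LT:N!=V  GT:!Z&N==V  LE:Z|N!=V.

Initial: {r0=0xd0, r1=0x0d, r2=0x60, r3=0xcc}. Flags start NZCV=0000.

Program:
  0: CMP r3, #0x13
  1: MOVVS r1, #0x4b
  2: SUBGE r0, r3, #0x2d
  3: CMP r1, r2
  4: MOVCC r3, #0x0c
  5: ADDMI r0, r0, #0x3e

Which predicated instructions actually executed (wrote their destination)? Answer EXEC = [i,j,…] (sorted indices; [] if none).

[0] flags=1010 → (cmp)
[1] flags=1010 VS?F → skip
[2] flags=1010 GE?F → skip
[3] flags=1000 → (cmp)
[4] flags=1000 CC?T → r3=0x0c
[5] flags=1000 MI?T → r0=0x0e

EXEC = [4,5]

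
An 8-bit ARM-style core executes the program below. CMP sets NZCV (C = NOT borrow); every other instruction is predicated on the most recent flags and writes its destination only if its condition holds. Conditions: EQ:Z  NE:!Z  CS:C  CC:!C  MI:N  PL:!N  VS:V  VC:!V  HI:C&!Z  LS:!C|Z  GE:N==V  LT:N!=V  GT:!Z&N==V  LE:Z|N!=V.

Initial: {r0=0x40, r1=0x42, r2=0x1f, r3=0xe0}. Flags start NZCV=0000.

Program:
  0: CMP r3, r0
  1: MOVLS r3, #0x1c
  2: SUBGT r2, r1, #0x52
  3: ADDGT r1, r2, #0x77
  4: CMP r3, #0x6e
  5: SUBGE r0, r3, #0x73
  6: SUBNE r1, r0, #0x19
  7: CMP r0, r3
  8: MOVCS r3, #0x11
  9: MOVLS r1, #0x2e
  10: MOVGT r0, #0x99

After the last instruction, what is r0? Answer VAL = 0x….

VAL = 0x99

0: ✓ CMP  NZCV=1010
1: · MOVLS
2: · SUBGT
3: · ADDGT
4: ✓ CMP  NZCV=0011
5: · SUBGE
6: ✓ SUBNE  r1←0x27
7: ✓ CMP  NZCV=0000
8: · MOVCS
9: ✓ MOVLS  r1←0x2e
10: ✓ MOVGT  r0←0x99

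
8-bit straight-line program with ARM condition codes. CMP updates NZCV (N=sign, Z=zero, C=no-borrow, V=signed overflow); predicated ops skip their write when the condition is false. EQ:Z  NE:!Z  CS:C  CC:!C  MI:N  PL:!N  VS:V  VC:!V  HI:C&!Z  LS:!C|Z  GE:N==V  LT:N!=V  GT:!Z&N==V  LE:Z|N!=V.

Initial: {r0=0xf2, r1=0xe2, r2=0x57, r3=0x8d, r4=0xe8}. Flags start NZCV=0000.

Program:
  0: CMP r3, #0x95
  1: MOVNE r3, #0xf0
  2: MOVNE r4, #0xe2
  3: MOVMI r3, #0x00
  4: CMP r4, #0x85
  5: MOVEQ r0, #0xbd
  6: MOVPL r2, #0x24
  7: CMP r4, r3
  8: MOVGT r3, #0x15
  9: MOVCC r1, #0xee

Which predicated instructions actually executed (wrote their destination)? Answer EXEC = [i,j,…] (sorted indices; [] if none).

[0] flags=1000 → (cmp)
[1] flags=1000 NE?T → r3=0xf0
[2] flags=1000 NE?T → r4=0xe2
[3] flags=1000 MI?T → r3=0x00
[4] flags=0010 → (cmp)
[5] flags=0010 EQ?F → skip
[6] flags=0010 PL?T → r2=0x24
[7] flags=1010 → (cmp)
[8] flags=1010 GT?F → skip
[9] flags=1010 CC?F → skip

EXEC = [1,2,3,6]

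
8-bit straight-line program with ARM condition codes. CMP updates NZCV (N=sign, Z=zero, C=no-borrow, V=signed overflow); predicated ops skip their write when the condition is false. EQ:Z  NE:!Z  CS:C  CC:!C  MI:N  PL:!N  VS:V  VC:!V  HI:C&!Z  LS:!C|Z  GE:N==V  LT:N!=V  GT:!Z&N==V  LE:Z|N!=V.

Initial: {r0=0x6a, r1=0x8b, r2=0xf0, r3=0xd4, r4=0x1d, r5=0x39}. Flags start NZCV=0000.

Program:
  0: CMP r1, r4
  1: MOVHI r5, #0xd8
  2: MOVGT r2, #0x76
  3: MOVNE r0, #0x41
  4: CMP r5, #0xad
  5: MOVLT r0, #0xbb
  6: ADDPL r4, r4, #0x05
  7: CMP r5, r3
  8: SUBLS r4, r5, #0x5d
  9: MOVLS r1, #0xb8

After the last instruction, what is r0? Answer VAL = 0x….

VAL = 0x41

0: ✓ CMP  NZCV=0011
1: ✓ MOVHI  r5←0xd8
2: · MOVGT
3: ✓ MOVNE  r0←0x41
4: ✓ CMP  NZCV=0010
5: · MOVLT
6: ✓ ADDPL  r4←0x22
7: ✓ CMP  NZCV=0010
8: · SUBLS
9: · MOVLS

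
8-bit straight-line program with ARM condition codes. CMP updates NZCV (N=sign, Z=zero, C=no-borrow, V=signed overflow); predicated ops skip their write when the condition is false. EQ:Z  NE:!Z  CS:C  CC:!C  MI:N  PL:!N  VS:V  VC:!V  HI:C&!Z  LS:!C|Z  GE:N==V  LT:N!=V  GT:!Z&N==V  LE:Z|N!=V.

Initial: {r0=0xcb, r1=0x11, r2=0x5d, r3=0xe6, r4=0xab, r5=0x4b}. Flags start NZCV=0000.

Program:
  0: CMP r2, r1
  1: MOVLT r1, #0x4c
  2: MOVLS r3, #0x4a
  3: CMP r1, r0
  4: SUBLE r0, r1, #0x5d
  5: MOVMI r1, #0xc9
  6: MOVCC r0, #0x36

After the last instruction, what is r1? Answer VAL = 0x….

VAL = 0x11

[0] flags=0010 → (cmp)
[1] flags=0010 LT?F → skip
[2] flags=0010 LS?F → skip
[3] flags=0000 → (cmp)
[4] flags=0000 LE?F → skip
[5] flags=0000 MI?F → skip
[6] flags=0000 CC?T → r0=0x36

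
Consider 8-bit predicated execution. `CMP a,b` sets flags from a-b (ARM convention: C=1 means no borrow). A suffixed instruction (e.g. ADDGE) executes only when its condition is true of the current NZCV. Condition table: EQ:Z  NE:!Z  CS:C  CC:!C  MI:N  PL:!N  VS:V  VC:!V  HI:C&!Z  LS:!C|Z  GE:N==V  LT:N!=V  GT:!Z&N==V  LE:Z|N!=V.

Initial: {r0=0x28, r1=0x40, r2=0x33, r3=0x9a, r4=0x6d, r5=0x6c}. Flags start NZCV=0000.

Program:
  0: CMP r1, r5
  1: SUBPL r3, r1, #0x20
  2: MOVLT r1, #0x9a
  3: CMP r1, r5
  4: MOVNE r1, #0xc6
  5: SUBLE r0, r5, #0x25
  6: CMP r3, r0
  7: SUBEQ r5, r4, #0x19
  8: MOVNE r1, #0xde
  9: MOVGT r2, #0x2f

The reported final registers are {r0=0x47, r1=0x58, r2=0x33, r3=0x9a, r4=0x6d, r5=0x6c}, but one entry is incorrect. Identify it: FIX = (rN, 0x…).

[0] flags=1000 → (cmp)
[1] flags=1000 PL?F → skip
[2] flags=1000 LT?T → r1=0x9a
[3] flags=0011 → (cmp)
[4] flags=0011 NE?T → r1=0xc6
[5] flags=0011 LE?T → r0=0x47
[6] flags=0011 → (cmp)
[7] flags=0011 EQ?F → skip
[8] flags=0011 NE?T → r1=0xde
[9] flags=0011 GT?F → skip

FIX = (r1, 0xde)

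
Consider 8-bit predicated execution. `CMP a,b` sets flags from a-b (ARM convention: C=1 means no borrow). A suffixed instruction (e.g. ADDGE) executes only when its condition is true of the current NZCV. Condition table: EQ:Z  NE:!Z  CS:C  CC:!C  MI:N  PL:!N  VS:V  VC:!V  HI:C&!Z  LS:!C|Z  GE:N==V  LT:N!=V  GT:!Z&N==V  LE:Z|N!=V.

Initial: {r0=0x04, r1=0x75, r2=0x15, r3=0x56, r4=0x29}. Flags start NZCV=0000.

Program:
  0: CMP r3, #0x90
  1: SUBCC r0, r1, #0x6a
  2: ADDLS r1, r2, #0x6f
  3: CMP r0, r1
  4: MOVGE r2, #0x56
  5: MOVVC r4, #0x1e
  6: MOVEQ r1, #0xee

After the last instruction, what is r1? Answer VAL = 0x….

VAL = 0x84

0: ✓ CMP  NZCV=1001
1: ✓ SUBCC  r0←0x0b
2: ✓ ADDLS  r1←0x84
3: ✓ CMP  NZCV=1001
4: ✓ MOVGE  r2←0x56
5: · MOVVC
6: · MOVEQ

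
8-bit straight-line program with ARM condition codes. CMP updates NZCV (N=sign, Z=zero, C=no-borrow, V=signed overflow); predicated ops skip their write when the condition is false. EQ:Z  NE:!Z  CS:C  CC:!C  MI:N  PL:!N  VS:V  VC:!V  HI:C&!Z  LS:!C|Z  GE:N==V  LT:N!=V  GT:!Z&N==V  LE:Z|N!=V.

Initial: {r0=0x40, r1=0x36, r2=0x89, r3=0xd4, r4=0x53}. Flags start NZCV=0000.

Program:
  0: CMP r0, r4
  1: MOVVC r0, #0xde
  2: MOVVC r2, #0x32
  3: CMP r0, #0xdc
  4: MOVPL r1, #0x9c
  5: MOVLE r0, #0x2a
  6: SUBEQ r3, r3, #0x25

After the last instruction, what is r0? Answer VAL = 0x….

0: ✓ CMP  NZCV=1000
1: ✓ MOVVC  r0←0xde
2: ✓ MOVVC  r2←0x32
3: ✓ CMP  NZCV=0010
4: ✓ MOVPL  r1←0x9c
5: · MOVLE
6: · SUBEQ

VAL = 0xde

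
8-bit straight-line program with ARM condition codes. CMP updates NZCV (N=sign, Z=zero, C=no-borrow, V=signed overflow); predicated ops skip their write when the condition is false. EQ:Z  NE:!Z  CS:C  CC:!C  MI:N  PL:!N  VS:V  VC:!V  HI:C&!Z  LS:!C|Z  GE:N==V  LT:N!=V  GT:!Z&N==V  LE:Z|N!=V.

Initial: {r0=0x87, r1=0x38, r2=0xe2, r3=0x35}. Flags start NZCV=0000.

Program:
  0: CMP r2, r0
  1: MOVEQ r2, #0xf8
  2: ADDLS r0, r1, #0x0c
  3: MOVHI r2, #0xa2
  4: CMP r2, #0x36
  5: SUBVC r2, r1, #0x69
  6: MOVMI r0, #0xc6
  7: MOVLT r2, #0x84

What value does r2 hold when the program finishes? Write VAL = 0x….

VAL = 0x84

[0] flags=0010 → (cmp)
[1] flags=0010 EQ?F → skip
[2] flags=0010 LS?F → skip
[3] flags=0010 HI?T → r2=0xa2
[4] flags=0011 → (cmp)
[5] flags=0011 VC?F → skip
[6] flags=0011 MI?F → skip
[7] flags=0011 LT?T → r2=0x84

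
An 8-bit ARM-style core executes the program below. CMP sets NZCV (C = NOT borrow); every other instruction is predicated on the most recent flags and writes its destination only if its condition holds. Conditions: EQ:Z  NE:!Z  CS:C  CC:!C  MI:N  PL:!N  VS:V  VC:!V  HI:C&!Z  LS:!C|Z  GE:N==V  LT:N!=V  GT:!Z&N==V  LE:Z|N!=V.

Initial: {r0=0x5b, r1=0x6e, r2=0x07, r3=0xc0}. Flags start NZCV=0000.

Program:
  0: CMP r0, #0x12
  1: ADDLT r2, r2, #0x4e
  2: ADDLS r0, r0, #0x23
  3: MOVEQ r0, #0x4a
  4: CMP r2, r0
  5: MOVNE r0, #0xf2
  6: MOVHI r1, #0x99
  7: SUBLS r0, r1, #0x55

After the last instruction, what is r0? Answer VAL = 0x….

[0] flags=0010 → (cmp)
[1] flags=0010 LT?F → skip
[2] flags=0010 LS?F → skip
[3] flags=0010 EQ?F → skip
[4] flags=1000 → (cmp)
[5] flags=1000 NE?T → r0=0xf2
[6] flags=1000 HI?F → skip
[7] flags=1000 LS?T → r0=0x19

VAL = 0x19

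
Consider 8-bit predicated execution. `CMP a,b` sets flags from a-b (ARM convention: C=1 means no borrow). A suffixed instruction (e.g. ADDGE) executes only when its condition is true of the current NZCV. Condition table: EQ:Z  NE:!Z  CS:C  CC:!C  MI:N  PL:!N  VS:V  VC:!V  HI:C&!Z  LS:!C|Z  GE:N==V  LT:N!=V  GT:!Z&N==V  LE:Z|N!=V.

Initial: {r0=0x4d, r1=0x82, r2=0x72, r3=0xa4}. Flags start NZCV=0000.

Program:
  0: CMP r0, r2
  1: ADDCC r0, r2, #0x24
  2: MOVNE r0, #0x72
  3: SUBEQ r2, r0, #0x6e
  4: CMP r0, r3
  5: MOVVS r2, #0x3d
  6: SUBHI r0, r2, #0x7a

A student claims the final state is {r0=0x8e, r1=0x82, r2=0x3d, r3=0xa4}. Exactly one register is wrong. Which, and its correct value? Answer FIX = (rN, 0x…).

0: ✓ CMP  NZCV=1000
1: ✓ ADDCC  r0←0x96
2: ✓ MOVNE  r0←0x72
3: · SUBEQ
4: ✓ CMP  NZCV=1001
5: ✓ MOVVS  r2←0x3d
6: · SUBHI

FIX = (r0, 0x72)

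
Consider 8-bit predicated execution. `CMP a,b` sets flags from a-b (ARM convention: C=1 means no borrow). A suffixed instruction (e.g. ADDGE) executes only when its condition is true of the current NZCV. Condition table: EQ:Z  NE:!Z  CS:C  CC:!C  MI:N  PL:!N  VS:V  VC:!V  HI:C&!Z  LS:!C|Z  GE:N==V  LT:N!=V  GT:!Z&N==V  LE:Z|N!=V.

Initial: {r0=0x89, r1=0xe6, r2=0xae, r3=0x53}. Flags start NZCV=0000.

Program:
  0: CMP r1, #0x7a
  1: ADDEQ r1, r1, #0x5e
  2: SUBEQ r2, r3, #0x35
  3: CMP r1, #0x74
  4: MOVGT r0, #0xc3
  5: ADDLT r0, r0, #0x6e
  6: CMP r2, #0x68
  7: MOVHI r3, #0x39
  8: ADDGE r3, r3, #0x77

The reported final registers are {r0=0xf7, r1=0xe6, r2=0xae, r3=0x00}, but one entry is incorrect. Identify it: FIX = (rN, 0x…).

FIX = (r3, 0x39)

0: ✓ CMP  NZCV=0011
1: · ADDEQ
2: · SUBEQ
3: ✓ CMP  NZCV=0011
4: · MOVGT
5: ✓ ADDLT  r0←0xf7
6: ✓ CMP  NZCV=0011
7: ✓ MOVHI  r3←0x39
8: · ADDGE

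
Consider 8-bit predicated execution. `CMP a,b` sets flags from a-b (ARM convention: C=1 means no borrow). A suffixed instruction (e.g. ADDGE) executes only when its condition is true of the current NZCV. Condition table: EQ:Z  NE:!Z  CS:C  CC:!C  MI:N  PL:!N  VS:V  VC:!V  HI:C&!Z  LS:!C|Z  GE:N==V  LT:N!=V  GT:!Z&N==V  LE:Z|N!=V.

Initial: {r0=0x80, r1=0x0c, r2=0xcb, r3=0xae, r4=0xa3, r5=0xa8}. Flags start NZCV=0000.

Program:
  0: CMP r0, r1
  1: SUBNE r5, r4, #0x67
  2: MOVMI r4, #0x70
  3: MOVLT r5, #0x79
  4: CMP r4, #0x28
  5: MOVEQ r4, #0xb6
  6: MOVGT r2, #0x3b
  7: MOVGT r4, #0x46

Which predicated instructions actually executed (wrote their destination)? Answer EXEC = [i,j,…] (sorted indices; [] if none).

[0] flags=0011 → (cmp)
[1] flags=0011 NE?T → r5=0x3c
[2] flags=0011 MI?F → skip
[3] flags=0011 LT?T → r5=0x79
[4] flags=0011 → (cmp)
[5] flags=0011 EQ?F → skip
[6] flags=0011 GT?F → skip
[7] flags=0011 GT?F → skip

EXEC = [1,3]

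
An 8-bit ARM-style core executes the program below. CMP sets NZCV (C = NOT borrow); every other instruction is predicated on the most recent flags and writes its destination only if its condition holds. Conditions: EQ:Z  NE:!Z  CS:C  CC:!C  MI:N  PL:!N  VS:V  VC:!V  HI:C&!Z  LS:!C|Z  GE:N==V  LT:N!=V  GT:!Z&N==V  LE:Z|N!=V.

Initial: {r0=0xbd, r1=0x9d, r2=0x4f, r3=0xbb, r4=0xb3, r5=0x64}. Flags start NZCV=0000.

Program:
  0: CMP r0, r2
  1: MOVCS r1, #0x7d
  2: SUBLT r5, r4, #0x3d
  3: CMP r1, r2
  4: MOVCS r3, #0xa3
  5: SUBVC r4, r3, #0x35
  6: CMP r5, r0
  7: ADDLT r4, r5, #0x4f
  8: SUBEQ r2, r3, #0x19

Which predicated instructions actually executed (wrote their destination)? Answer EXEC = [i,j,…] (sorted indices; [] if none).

EXEC = [1,2,4,5]

[0] flags=0011 → (cmp)
[1] flags=0011 CS?T → r1=0x7d
[2] flags=0011 LT?T → r5=0x76
[3] flags=0010 → (cmp)
[4] flags=0010 CS?T → r3=0xa3
[5] flags=0010 VC?T → r4=0x6e
[6] flags=1001 → (cmp)
[7] flags=1001 LT?F → skip
[8] flags=1001 EQ?F → skip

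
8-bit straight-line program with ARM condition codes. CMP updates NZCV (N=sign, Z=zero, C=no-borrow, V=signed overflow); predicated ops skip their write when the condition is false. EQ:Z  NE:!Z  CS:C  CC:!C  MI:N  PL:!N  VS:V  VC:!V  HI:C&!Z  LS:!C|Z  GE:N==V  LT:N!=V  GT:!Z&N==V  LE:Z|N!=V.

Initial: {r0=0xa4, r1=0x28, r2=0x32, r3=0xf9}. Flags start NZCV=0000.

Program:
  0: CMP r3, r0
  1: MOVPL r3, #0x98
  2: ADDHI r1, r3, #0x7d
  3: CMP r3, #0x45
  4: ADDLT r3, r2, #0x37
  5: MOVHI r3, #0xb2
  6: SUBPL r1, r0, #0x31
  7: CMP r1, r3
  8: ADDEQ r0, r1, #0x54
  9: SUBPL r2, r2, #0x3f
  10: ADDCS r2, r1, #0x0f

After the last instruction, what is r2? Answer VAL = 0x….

VAL = 0x32

0: ✓ CMP  NZCV=0010
1: ✓ MOVPL  r3←0x98
2: ✓ ADDHI  r1←0x15
3: ✓ CMP  NZCV=0011
4: ✓ ADDLT  r3←0x69
5: ✓ MOVHI  r3←0xb2
6: ✓ SUBPL  r1←0x73
7: ✓ CMP  NZCV=1001
8: · ADDEQ
9: · SUBPL
10: · ADDCS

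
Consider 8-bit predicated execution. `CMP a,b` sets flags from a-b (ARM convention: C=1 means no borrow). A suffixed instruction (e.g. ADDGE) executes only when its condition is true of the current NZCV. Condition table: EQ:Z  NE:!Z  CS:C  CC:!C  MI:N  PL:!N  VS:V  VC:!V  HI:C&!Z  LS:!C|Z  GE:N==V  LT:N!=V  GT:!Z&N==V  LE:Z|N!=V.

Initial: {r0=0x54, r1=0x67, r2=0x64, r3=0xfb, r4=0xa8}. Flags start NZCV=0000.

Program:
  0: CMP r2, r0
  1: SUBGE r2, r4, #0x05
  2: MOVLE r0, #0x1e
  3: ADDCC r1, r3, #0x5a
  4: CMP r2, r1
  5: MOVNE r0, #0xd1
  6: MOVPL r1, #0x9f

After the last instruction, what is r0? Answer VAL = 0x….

[0] flags=0010 → (cmp)
[1] flags=0010 GE?T → r2=0xa3
[2] flags=0010 LE?F → skip
[3] flags=0010 CC?F → skip
[4] flags=0011 → (cmp)
[5] flags=0011 NE?T → r0=0xd1
[6] flags=0011 PL?T → r1=0x9f

VAL = 0xd1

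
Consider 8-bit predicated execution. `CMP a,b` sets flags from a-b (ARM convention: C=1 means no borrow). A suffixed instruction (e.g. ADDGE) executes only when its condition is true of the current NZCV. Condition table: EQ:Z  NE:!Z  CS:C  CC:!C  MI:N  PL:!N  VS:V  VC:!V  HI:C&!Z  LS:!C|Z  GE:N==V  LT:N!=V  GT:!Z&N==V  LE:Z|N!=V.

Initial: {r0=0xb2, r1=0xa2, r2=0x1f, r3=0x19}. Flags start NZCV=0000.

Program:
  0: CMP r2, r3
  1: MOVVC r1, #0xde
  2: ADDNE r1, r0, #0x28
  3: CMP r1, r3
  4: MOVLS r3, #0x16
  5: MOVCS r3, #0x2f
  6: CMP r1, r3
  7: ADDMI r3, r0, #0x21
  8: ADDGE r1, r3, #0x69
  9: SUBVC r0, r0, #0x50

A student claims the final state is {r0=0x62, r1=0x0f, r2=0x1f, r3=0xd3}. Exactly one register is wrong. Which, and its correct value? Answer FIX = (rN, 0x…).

[0] flags=0010 → (cmp)
[1] flags=0010 VC?T → r1=0xde
[2] flags=0010 NE?T → r1=0xda
[3] flags=1010 → (cmp)
[4] flags=1010 LS?F → skip
[5] flags=1010 CS?T → r3=0x2f
[6] flags=1010 → (cmp)
[7] flags=1010 MI?T → r3=0xd3
[8] flags=1010 GE?F → skip
[9] flags=1010 VC?T → r0=0x62

FIX = (r1, 0xda)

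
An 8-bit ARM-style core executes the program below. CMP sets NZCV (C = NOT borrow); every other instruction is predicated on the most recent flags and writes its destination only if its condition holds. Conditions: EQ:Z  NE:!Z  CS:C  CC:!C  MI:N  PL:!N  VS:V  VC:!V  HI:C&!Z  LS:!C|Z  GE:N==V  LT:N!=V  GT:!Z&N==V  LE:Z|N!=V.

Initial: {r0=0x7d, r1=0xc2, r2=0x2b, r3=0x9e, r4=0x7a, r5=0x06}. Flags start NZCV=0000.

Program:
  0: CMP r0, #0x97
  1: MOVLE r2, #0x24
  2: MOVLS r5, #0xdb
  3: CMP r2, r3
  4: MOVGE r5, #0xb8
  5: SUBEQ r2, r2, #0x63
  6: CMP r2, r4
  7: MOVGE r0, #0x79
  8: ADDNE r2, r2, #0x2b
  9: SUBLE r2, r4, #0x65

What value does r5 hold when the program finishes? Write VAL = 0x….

VAL = 0xb8

0: ✓ CMP  NZCV=1001
1: · MOVLE
2: ✓ MOVLS  r5←0xdb
3: ✓ CMP  NZCV=1001
4: ✓ MOVGE  r5←0xb8
5: · SUBEQ
6: ✓ CMP  NZCV=1000
7: · MOVGE
8: ✓ ADDNE  r2←0x56
9: ✓ SUBLE  r2←0x15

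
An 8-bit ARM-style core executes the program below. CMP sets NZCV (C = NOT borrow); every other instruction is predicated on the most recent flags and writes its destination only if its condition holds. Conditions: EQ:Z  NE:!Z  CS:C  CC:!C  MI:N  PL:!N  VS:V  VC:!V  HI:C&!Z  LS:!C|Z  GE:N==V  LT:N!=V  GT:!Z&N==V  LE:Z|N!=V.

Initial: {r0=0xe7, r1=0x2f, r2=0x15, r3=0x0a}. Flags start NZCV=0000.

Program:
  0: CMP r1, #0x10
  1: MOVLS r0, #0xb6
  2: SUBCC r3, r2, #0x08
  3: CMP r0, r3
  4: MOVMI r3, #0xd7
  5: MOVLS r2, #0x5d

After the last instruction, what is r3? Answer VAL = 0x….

[0] flags=0010 → (cmp)
[1] flags=0010 LS?F → skip
[2] flags=0010 CC?F → skip
[3] flags=1010 → (cmp)
[4] flags=1010 MI?T → r3=0xd7
[5] flags=1010 LS?F → skip

VAL = 0xd7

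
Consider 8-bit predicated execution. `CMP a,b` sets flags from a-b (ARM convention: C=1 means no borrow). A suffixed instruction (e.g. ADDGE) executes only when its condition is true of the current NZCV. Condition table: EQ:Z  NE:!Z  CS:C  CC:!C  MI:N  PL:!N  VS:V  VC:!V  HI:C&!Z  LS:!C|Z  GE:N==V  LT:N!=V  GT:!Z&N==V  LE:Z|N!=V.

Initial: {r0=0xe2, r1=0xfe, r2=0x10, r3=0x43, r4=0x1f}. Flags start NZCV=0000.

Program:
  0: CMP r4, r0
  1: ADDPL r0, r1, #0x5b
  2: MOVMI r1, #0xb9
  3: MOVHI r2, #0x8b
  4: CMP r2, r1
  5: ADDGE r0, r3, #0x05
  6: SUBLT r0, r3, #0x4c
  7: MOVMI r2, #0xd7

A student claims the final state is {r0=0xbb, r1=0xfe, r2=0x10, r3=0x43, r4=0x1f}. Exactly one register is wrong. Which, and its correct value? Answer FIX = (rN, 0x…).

0: ✓ CMP  NZCV=0000
1: ✓ ADDPL  r0←0x59
2: · MOVMI
3: · MOVHI
4: ✓ CMP  NZCV=0000
5: ✓ ADDGE  r0←0x48
6: · SUBLT
7: · MOVMI

FIX = (r0, 0x48)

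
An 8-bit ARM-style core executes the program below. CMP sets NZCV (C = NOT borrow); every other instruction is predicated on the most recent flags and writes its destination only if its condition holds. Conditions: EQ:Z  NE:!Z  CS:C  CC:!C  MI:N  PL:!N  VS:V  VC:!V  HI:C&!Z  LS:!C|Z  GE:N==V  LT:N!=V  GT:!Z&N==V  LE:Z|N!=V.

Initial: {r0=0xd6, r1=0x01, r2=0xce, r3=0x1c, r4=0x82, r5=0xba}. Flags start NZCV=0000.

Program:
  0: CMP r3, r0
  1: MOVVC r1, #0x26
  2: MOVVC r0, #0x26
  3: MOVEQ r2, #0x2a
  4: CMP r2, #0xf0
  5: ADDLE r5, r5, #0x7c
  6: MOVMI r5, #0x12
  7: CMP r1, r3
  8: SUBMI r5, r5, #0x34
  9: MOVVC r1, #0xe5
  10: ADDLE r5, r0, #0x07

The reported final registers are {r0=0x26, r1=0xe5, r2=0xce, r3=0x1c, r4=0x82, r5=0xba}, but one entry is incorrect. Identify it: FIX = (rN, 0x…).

0: ✓ CMP  NZCV=0000
1: ✓ MOVVC  r1←0x26
2: ✓ MOVVC  r0←0x26
3: · MOVEQ
4: ✓ CMP  NZCV=1000
5: ✓ ADDLE  r5←0x36
6: ✓ MOVMI  r5←0x12
7: ✓ CMP  NZCV=0010
8: · SUBMI
9: ✓ MOVVC  r1←0xe5
10: · ADDLE

FIX = (r5, 0x12)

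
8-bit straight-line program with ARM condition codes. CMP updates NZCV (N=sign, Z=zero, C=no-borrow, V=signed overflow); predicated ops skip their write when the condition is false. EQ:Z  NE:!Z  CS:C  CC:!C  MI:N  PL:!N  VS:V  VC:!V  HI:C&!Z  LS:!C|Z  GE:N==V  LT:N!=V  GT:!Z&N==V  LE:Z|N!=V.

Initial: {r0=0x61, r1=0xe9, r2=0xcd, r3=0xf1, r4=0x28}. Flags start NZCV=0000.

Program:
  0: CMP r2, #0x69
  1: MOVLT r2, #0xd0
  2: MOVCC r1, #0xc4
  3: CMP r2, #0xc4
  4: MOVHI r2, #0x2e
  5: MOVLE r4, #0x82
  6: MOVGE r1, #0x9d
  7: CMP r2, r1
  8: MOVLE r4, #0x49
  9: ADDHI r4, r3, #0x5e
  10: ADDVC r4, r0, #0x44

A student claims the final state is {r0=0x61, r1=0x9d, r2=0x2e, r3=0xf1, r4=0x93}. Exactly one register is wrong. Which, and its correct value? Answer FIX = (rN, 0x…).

FIX = (r4, 0x28)

[0] flags=0011 → (cmp)
[1] flags=0011 LT?T → r2=0xd0
[2] flags=0011 CC?F → skip
[3] flags=0010 → (cmp)
[4] flags=0010 HI?T → r2=0x2e
[5] flags=0010 LE?F → skip
[6] flags=0010 GE?T → r1=0x9d
[7] flags=1001 → (cmp)
[8] flags=1001 LE?F → skip
[9] flags=1001 HI?F → skip
[10] flags=1001 VC?F → skip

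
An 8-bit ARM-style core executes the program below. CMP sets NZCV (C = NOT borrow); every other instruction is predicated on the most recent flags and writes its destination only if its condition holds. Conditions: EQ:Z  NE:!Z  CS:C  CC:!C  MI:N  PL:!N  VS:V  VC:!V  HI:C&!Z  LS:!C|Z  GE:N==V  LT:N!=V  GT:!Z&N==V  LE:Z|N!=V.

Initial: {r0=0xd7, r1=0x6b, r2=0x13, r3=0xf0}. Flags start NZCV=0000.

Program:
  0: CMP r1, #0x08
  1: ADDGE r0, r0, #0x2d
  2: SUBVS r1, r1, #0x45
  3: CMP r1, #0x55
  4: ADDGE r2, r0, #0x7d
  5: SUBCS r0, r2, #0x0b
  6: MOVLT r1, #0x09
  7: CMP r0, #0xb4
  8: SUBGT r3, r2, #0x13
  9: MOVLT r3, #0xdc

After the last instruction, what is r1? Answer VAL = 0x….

0: ✓ CMP  NZCV=0010
1: ✓ ADDGE  r0←0x04
2: · SUBVS
3: ✓ CMP  NZCV=0010
4: ✓ ADDGE  r2←0x81
5: ✓ SUBCS  r0←0x76
6: · MOVLT
7: ✓ CMP  NZCV=1001
8: ✓ SUBGT  r3←0x6e
9: · MOVLT

VAL = 0x6b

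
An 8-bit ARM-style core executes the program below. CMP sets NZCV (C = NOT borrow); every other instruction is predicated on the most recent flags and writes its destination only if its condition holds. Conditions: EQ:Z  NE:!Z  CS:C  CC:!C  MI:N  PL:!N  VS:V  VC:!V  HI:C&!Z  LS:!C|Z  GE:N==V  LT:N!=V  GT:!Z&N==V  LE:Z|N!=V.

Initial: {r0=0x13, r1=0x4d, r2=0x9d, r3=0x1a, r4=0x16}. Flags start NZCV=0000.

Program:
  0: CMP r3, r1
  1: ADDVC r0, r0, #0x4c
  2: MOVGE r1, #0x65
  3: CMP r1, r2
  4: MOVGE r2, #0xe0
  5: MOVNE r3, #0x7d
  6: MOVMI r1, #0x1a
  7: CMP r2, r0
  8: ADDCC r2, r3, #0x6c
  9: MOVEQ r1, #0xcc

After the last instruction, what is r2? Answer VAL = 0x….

0: ✓ CMP  NZCV=1000
1: ✓ ADDVC  r0←0x5f
2: · MOVGE
3: ✓ CMP  NZCV=1001
4: ✓ MOVGE  r2←0xe0
5: ✓ MOVNE  r3←0x7d
6: ✓ MOVMI  r1←0x1a
7: ✓ CMP  NZCV=1010
8: · ADDCC
9: · MOVEQ

VAL = 0xe0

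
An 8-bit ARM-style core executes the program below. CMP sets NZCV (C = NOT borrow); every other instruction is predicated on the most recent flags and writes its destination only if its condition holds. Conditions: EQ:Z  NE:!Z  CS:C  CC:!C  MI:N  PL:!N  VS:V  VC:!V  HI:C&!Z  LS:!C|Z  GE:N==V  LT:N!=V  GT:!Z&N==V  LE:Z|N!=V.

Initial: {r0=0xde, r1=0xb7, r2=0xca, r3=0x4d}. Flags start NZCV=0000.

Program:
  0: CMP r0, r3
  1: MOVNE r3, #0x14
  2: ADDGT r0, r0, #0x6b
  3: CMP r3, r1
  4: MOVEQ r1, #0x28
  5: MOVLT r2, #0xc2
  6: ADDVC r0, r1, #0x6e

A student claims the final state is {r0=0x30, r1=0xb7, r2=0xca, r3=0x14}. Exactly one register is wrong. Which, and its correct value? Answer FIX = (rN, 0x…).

FIX = (r0, 0x25)

[0] flags=1010 → (cmp)
[1] flags=1010 NE?T → r3=0x14
[2] flags=1010 GT?F → skip
[3] flags=0000 → (cmp)
[4] flags=0000 EQ?F → skip
[5] flags=0000 LT?F → skip
[6] flags=0000 VC?T → r0=0x25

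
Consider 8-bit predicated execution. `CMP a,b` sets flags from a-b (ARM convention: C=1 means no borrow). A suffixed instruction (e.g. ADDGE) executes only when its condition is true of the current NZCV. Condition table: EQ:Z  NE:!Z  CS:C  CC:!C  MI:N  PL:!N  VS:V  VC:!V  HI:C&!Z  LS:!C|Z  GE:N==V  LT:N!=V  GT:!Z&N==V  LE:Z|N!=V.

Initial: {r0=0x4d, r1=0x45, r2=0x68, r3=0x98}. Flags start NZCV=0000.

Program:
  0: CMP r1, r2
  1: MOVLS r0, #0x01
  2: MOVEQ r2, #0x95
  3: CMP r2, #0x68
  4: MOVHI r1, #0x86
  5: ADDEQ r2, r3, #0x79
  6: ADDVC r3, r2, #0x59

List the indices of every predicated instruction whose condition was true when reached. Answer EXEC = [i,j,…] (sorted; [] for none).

EXEC = [1,5,6]

[0] flags=1000 → (cmp)
[1] flags=1000 LS?T → r0=0x01
[2] flags=1000 EQ?F → skip
[3] flags=0110 → (cmp)
[4] flags=0110 HI?F → skip
[5] flags=0110 EQ?T → r2=0x11
[6] flags=0110 VC?T → r3=0x6a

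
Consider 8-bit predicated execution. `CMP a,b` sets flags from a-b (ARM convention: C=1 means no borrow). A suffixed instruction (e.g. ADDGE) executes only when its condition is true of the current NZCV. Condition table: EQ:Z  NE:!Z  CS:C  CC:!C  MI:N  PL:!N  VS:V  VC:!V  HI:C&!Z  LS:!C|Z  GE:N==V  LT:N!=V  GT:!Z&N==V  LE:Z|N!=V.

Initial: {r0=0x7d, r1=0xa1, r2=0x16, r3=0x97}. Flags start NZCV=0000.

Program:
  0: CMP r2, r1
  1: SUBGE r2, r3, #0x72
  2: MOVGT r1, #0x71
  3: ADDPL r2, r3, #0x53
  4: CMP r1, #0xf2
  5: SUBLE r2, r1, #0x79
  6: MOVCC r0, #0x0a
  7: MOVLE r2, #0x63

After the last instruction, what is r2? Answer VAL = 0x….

[0] flags=0000 → (cmp)
[1] flags=0000 GE?T → r2=0x25
[2] flags=0000 GT?T → r1=0x71
[3] flags=0000 PL?T → r2=0xea
[4] flags=0000 → (cmp)
[5] flags=0000 LE?F → skip
[6] flags=0000 CC?T → r0=0x0a
[7] flags=0000 LE?F → skip

VAL = 0xea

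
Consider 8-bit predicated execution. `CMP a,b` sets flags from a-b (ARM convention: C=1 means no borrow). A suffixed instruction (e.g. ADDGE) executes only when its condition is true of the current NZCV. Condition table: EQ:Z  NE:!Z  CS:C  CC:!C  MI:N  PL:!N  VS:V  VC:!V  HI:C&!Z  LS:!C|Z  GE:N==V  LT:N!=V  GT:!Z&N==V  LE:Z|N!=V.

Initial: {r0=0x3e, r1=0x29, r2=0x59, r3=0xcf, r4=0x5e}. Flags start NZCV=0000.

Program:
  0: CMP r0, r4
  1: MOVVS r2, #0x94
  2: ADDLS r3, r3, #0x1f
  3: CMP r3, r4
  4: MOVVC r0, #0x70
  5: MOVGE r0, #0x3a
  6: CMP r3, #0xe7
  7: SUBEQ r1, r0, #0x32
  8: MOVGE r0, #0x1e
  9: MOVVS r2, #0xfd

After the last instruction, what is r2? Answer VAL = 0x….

VAL = 0x59

0: ✓ CMP  NZCV=1000
1: · MOVVS
2: ✓ ADDLS  r3←0xee
3: ✓ CMP  NZCV=1010
4: ✓ MOVVC  r0←0x70
5: · MOVGE
6: ✓ CMP  NZCV=0010
7: · SUBEQ
8: ✓ MOVGE  r0←0x1e
9: · MOVVS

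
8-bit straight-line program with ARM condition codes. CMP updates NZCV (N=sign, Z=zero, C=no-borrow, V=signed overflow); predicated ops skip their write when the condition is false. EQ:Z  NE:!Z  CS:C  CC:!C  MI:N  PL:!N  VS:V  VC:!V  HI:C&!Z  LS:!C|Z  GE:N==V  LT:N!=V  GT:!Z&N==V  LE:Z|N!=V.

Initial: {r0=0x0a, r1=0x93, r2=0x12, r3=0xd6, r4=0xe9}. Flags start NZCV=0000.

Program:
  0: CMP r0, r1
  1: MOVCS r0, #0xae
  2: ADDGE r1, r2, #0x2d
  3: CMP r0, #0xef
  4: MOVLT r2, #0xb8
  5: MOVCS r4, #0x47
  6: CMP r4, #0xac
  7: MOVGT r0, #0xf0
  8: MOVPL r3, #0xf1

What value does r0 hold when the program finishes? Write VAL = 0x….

VAL = 0xf0

0: ✓ CMP  NZCV=0000
1: · MOVCS
2: ✓ ADDGE  r1←0x3f
3: ✓ CMP  NZCV=0000
4: · MOVLT
5: · MOVCS
6: ✓ CMP  NZCV=0010
7: ✓ MOVGT  r0←0xf0
8: ✓ MOVPL  r3←0xf1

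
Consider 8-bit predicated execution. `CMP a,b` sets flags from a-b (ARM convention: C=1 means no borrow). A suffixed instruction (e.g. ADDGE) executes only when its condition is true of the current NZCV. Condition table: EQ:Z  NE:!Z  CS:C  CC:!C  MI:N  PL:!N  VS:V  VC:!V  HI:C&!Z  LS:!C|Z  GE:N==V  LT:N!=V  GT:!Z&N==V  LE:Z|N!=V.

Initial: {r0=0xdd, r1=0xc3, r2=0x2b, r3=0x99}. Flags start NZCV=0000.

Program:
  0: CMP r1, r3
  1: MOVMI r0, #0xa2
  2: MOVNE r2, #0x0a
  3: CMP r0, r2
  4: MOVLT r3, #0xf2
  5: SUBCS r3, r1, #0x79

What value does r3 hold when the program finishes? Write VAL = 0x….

VAL = 0x4a

[0] flags=0010 → (cmp)
[1] flags=0010 MI?F → skip
[2] flags=0010 NE?T → r2=0x0a
[3] flags=1010 → (cmp)
[4] flags=1010 LT?T → r3=0xf2
[5] flags=1010 CS?T → r3=0x4a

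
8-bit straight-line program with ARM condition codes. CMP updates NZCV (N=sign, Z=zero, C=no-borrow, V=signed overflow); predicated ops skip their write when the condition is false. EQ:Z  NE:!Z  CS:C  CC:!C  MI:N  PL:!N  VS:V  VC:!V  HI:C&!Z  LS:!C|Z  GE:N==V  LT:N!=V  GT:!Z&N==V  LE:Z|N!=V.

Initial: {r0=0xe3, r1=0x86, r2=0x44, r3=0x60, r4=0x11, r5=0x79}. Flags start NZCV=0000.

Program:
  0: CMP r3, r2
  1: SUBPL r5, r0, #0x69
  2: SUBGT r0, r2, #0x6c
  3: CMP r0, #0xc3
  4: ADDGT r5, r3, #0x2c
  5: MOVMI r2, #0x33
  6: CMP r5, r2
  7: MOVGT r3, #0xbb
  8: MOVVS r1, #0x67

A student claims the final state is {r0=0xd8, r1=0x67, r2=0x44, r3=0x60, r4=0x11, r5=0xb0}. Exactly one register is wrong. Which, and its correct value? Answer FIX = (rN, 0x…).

FIX = (r5, 0x8c)

0: ✓ CMP  NZCV=0010
1: ✓ SUBPL  r5←0x7a
2: ✓ SUBGT  r0←0xd8
3: ✓ CMP  NZCV=0010
4: ✓ ADDGT  r5←0x8c
5: · MOVMI
6: ✓ CMP  NZCV=0011
7: · MOVGT
8: ✓ MOVVS  r1←0x67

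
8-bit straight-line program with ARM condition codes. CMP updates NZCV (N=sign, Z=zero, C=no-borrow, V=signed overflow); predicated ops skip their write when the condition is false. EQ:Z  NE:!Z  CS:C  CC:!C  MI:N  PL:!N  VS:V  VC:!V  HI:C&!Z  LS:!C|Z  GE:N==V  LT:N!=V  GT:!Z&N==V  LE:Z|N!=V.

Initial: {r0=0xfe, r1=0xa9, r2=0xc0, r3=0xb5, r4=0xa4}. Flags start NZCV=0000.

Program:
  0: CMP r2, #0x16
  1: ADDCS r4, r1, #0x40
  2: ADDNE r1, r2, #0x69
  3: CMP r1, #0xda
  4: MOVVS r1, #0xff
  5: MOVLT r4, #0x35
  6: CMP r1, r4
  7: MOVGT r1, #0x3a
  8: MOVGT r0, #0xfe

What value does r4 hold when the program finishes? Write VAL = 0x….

0: ✓ CMP  NZCV=1010
1: ✓ ADDCS  r4←0xe9
2: ✓ ADDNE  r1←0x29
3: ✓ CMP  NZCV=0000
4: · MOVVS
5: · MOVLT
6: ✓ CMP  NZCV=0000
7: ✓ MOVGT  r1←0x3a
8: ✓ MOVGT  r0←0xfe

VAL = 0xe9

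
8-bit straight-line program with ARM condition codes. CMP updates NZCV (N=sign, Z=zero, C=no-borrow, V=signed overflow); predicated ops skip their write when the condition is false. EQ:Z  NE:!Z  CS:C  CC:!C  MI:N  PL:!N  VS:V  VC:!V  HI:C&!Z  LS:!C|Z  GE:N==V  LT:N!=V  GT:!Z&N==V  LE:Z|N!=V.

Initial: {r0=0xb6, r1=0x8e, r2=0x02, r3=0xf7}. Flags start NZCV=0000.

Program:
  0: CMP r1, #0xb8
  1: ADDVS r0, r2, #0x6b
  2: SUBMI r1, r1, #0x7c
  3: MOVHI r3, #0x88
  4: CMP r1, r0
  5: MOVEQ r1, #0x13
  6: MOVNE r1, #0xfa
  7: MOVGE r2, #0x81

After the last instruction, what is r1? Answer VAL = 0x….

[0] flags=1000 → (cmp)
[1] flags=1000 VS?F → skip
[2] flags=1000 MI?T → r1=0x12
[3] flags=1000 HI?F → skip
[4] flags=0000 → (cmp)
[5] flags=0000 EQ?F → skip
[6] flags=0000 NE?T → r1=0xfa
[7] flags=0000 GE?T → r2=0x81

VAL = 0xfa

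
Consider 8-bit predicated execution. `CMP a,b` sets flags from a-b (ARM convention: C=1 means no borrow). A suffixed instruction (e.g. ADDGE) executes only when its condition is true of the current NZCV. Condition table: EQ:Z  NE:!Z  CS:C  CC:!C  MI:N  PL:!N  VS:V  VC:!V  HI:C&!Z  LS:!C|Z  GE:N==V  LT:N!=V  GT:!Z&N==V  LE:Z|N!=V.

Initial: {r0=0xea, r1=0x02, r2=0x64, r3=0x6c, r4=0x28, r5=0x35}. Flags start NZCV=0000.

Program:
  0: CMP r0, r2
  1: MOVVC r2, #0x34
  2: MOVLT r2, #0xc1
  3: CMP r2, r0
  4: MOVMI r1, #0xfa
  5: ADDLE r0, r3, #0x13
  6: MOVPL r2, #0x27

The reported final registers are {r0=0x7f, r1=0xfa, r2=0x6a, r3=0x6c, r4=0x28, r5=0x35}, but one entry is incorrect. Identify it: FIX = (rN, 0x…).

[0] flags=1010 → (cmp)
[1] flags=1010 VC?T → r2=0x34
[2] flags=1010 LT?T → r2=0xc1
[3] flags=1000 → (cmp)
[4] flags=1000 MI?T → r1=0xfa
[5] flags=1000 LE?T → r0=0x7f
[6] flags=1000 PL?F → skip

FIX = (r2, 0xc1)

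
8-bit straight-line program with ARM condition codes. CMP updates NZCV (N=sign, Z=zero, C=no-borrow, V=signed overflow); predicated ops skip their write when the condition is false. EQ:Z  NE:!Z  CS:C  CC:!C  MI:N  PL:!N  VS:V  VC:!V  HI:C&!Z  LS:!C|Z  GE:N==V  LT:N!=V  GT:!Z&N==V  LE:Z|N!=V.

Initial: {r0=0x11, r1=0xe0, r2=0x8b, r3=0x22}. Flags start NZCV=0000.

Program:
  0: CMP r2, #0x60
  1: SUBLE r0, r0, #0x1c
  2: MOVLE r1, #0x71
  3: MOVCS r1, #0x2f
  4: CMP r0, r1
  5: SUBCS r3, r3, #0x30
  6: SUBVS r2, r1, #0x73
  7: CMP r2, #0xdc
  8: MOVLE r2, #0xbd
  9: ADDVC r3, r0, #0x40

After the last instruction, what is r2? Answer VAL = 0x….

[0] flags=0011 → (cmp)
[1] flags=0011 LE?T → r0=0xf5
[2] flags=0011 LE?T → r1=0x71
[3] flags=0011 CS?T → r1=0x2f
[4] flags=1010 → (cmp)
[5] flags=1010 CS?T → r3=0xf2
[6] flags=1010 VS?F → skip
[7] flags=1000 → (cmp)
[8] flags=1000 LE?T → r2=0xbd
[9] flags=1000 VC?T → r3=0x35

VAL = 0xbd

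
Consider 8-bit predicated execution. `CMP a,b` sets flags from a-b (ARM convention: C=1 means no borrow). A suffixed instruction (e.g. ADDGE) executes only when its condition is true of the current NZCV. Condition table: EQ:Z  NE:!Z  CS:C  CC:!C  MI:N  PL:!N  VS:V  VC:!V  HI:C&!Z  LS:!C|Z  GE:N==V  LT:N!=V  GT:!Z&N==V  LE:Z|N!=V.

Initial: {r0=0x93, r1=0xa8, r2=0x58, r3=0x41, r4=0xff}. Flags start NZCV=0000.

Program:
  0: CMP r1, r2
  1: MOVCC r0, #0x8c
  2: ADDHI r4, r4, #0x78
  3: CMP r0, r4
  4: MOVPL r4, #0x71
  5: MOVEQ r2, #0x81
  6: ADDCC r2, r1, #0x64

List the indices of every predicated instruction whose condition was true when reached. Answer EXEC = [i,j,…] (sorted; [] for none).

EXEC = [2,4]

[0] flags=0011 → (cmp)
[1] flags=0011 CC?F → skip
[2] flags=0011 HI?T → r4=0x77
[3] flags=0011 → (cmp)
[4] flags=0011 PL?T → r4=0x71
[5] flags=0011 EQ?F → skip
[6] flags=0011 CC?F → skip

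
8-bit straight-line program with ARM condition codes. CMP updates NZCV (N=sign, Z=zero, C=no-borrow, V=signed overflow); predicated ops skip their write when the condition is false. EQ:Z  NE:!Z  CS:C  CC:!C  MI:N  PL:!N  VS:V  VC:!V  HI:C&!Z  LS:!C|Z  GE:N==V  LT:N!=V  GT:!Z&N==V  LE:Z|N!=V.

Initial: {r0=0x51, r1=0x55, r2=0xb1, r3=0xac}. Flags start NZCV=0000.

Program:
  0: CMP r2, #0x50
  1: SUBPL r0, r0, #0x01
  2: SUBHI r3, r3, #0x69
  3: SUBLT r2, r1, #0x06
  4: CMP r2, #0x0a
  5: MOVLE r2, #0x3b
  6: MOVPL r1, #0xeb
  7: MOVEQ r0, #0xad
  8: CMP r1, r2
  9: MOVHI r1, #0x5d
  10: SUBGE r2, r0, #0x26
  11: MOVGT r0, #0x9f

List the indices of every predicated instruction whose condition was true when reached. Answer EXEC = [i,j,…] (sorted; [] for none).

EXEC = [1,2,3,6,9]

0: ✓ CMP  NZCV=0011
1: ✓ SUBPL  r0←0x50
2: ✓ SUBHI  r3←0x43
3: ✓ SUBLT  r2←0x4f
4: ✓ CMP  NZCV=0010
5: · MOVLE
6: ✓ MOVPL  r1←0xeb
7: · MOVEQ
8: ✓ CMP  NZCV=1010
9: ✓ MOVHI  r1←0x5d
10: · SUBGE
11: · MOVGT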